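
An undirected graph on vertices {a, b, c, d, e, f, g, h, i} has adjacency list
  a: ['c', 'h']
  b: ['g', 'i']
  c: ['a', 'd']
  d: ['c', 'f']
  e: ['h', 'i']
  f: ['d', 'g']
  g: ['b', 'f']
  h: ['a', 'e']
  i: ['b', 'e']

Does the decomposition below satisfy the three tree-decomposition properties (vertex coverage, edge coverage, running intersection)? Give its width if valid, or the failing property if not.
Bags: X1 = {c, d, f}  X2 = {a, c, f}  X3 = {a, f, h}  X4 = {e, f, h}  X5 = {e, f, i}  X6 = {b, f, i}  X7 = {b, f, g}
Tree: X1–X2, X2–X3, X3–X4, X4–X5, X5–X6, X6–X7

Every vertex of G appears in some bag (union = {a, b, c, d, e, f, g, h, i}); every edge is covered by a bag; and for each vertex v the set of bags containing v is connected in the bag tree. The decomposition is therefore valid. The largest bag has 3 vertices, so the width is 2.

Yes; width 2.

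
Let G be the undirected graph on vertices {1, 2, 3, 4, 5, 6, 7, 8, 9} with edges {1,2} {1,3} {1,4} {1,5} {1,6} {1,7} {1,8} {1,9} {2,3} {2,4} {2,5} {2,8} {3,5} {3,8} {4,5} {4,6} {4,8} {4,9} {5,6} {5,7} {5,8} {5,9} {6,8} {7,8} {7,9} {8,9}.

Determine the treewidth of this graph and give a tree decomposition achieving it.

Each bag holds 5 vertices, so the decomposition has width 4, which upper-bounds the treewidth. Conversely, {1, 2, 3, 5, 8} is a clique of size 5, and the vertices of any clique must share a bag in every tree decomposition; so some bag has ≥ 5 vertices and tw(G) ≥ 4. The upper and lower bounds meet at 4, so that is the treewidth.

Treewidth 4.
One such decomposition:
Bags: B1 = {1, 4, 5, 8, 9}  B2 = {1, 2, 4, 5, 8}  B3 = {1, 4, 5, 6, 8}  B4 = {1, 2, 3, 5, 8}  B5 = {1, 5, 7, 8, 9}
Tree: B1–B2, B1–B3, B2–B4, B1–B5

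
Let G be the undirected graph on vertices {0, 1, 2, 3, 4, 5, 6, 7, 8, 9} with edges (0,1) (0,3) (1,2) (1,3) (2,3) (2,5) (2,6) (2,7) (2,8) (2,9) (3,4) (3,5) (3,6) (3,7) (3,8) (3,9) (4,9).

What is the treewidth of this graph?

A width-2 tree decomposition is:
Bags: B1 = {2, 3, 8}  B2 = {2, 3, 5}  B3 = {2, 3, 7}  B4 = {2, 3, 9}  B5 = {3, 4, 9}  B6 = {1, 2, 3}  B7 = {0, 1, 3}  B8 = {2, 3, 6}
Tree: B1–B2, B2–B3, B1–B4, B4–B5, B2–B6, B6–B7, B2–B8
Every bag has size at most 3, so the width is 3 − 1 = 2 and tw(G) ≤ 2. On the other hand G contains the 3-clique {0, 1, 3}. A clique must lie in a single bag of any decomposition, so no decomposition can have width below 2. Combining the bounds, tw(G) = 2.

2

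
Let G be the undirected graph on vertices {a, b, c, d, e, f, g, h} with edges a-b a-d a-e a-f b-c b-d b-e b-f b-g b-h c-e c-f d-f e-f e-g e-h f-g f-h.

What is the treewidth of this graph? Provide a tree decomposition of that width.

The largest bag has 4 vertices, giving width 3; this decomposition certifies tw(G) ≤ 3. For the lower bound, the 4 vertices {a, b, d, f} are pairwise adjacent, and any tree decomposition puts a clique entirely inside one bag — forcing width ≥ 3. Therefore the treewidth is 3.

Treewidth 3.
One such decomposition:
Bags: B1 = {b, c, e, f}  B2 = {b, e, f, h}  B3 = {a, b, e, f}  B4 = {a, b, d, f}  B5 = {b, e, f, g}
Tree: B1–B2, B2–B3, B3–B4, B2–B5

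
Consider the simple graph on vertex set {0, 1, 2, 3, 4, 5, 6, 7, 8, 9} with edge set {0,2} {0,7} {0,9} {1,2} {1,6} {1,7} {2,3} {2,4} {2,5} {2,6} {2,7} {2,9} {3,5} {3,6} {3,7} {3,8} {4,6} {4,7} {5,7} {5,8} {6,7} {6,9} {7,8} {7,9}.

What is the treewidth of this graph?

A width-3 tree decomposition is:
Bags: B1 = {2, 3, 6, 7}  B2 = {2, 6, 7, 9}  B3 = {2, 4, 6, 7}  B4 = {2, 3, 5, 7}  B5 = {3, 5, 7, 8}  B6 = {0, 2, 7, 9}  B7 = {1, 2, 6, 7}
Tree: B1–B2, B1–B3, B1–B4, B4–B5, B2–B6, B3–B7
Each bag holds 4 vertices, so the decomposition has width 3, which upper-bounds the treewidth. For the lower bound, the 4 vertices {3, 5, 7, 8} are pairwise adjacent, and any tree decomposition puts a clique entirely inside one bag — forcing width ≥ 3. The upper and lower bounds meet at 3, so that is the treewidth.

3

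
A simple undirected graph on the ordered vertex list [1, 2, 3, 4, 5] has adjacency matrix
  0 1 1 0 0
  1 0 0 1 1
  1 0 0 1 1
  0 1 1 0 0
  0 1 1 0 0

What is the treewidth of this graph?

A width-2 tree decomposition is:
Bags: B1 = {2, 3, 4}  B2 = {2, 3, 5}  B3 = {1, 2, 3}
Tree: B1–B2, B2–B3
Every bag has size at most 3, so the width is 3 − 1 = 2 and tw(G) ≤ 2. The edges 3–4–2–5–3 form a cycle, so G is not a tree and its treewidth is at least 2. Hence tw(G) = 2 exactly.

2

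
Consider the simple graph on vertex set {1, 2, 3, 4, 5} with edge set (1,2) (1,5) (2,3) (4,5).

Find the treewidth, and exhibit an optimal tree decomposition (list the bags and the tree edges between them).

The largest bag has 2 vertices, giving width 1; this decomposition certifies tw(G) ≤ 1. Any graph with an edge has treewidth ≥ 1, and G has the edge 3–2. Therefore the treewidth is 1.

Treewidth 1.
Bags: B1 = {2, 3}  B2 = {1, 2}  B3 = {1, 5}  B4 = {4, 5}
Tree: B1–B2, B2–B3, B3–B4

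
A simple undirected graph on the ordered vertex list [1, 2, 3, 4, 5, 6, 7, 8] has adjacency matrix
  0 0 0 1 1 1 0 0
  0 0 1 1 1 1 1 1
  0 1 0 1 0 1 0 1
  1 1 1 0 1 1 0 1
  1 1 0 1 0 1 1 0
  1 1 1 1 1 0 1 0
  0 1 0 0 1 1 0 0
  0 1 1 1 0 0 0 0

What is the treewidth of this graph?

3

A width-3 tree decomposition is:
Bags: B1 = {2, 3, 4, 8}  B2 = {2, 3, 4, 6}  B3 = {2, 4, 5, 6}  B4 = {1, 4, 5, 6}  B5 = {2, 5, 6, 7}
Tree: B1–B2, B2–B3, B3–B4, B3–B5
Every bag has size at most 4, so the width is 4 − 1 = 3 and tw(G) ≤ 3. For the lower bound, the 4 vertices {1, 4, 5, 6} are pairwise adjacent, and any tree decomposition puts a clique entirely inside one bag — forcing width ≥ 3. Combining the bounds, tw(G) = 3.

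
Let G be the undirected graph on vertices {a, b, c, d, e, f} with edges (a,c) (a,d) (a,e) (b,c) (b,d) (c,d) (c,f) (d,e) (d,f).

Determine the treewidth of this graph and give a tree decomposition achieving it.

Every bag has size at most 3, so the width is 3 − 1 = 2 and tw(G) ≤ 2. For the lower bound, the 3 vertices {a, d, e} are pairwise adjacent, and any tree decomposition puts a clique entirely inside one bag — forcing width ≥ 2. The upper and lower bounds meet at 2, so that is the treewidth.

Treewidth 2.
One such decomposition:
Bags: B1 = {a, d, e}  B2 = {a, c, d}  B3 = {c, d, f}  B4 = {b, c, d}
Tree: B1–B2, B2–B3, B2–B4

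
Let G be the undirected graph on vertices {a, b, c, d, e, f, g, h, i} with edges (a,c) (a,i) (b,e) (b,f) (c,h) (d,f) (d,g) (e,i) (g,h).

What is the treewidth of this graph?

2

A width-2 tree decomposition is:
Bags: B1 = {c, g, h}  B2 = {a, c, g}  B3 = {a, g, i}  B4 = {e, g, i}  B5 = {b, e, g}  B6 = {b, f, g}  B7 = {d, f, g}
Tree: B1–B2, B2–B3, B3–B4, B4–B5, B5–B6, B6–B7
Each bag holds 3 vertices, so the decomposition has width 2, which upper-bounds the treewidth. Since g–h–c–a–i–e–b–f–d–g is a cycle in G, G is not acyclic. Forests are exactly the graphs of treewidth ≤ 1, so tw(G) ≥ 2. The upper and lower bounds meet at 2, so that is the treewidth.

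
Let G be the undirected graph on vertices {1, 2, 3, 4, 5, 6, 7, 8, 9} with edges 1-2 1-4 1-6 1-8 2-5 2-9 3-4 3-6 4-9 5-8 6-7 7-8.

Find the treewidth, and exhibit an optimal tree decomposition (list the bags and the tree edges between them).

The largest bag has 4 vertices, giving width 3; this decomposition certifies tw(G) ≤ 3. For the lower bound: the 4 vertex sets {5,7,8}, {2}, {1}, {3,4,6,9} are disjoint, each induces a connected subgraph, and every pair is joined by at least one edge of G. Contracting each set to a single vertex therefore yields K_{4} as a minor, and since treewidth is minor-monotone, tw(G) ≥ tw(K_{4}) = 3. Therefore the treewidth is 3.

Treewidth 3.
One optimal decomposition is:
Bags: B1 = {2, 5, 7, 8}  B2 = {1, 2, 7, 8}  B3 = {1, 2, 6, 7}  B4 = {1, 2, 6, 9}  B5 = {1, 4, 6, 9}  B6 = {3, 4, 6, 9}
Tree: B1–B2, B2–B3, B3–B4, B4–B5, B5–B6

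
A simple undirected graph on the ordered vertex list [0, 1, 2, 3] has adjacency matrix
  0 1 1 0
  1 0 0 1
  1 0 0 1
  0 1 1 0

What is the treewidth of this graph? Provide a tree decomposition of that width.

Each bag holds 3 vertices, so the decomposition has width 2, which upper-bounds the treewidth. Since 1–3–2–0–1 is a cycle in G, G is not acyclic. Forests are exactly the graphs of treewidth ≤ 1, so tw(G) ≥ 2. Therefore the treewidth is 2.

Treewidth 2.
One such decomposition:
Bags: B1 = {1, 2, 3}  B2 = {0, 1, 2}
Tree: B1–B2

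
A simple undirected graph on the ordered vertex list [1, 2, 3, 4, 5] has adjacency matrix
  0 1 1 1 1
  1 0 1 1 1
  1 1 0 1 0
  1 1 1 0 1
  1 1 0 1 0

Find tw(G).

3

A width-3 tree decomposition is:
Bags: B1 = {1, 2, 3, 4}  B2 = {1, 2, 4, 5}
Tree: B1–B2
Every bag has size at most 4, so the width is 4 − 1 = 3 and tw(G) ≤ 3. On the other hand G contains the 4-clique {1, 2, 3, 4}. A clique must lie in a single bag of any decomposition, so no decomposition can have width below 3. Hence tw(G) = 3 exactly.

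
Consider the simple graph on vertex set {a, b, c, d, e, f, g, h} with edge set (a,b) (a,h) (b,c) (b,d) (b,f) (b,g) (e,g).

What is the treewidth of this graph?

A width-1 tree decomposition is:
Bags: B1 = {a, b}  B2 = {b, d}  B3 = {b, f}  B4 = {b, c}  B5 = {b, g}  B6 = {e, g}  B7 = {a, h}
Tree: B1–B2, B2–B3, B1–B4, B3–B5, B5–B6, B1–B7
Each bag holds 2 vertices, so the decomposition has width 1, which upper-bounds the treewidth. Since G has at least one edge (e.g. a–b), it is not an edgeless graph, so tw(G) ≥ 1. Hence tw(G) = 1 exactly.

1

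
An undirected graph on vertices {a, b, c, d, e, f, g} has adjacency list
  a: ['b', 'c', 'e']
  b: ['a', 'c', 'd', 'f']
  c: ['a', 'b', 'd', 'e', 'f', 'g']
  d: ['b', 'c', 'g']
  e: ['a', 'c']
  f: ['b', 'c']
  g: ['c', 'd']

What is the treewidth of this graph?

2

A width-2 tree decomposition is:
Bags: B1 = {a, b, c}  B2 = {b, c, f}  B3 = {b, c, d}  B4 = {c, d, g}  B5 = {a, c, e}
Tree: B1–B2, B2–B3, B3–B4, B1–B5
Every bag has size at most 3, so the width is 3 − 1 = 2 and tw(G) ≤ 2. For the lower bound, the 3 vertices {c, d, g} are pairwise adjacent, and any tree decomposition puts a clique entirely inside one bag — forcing width ≥ 2. Therefore the treewidth is 2.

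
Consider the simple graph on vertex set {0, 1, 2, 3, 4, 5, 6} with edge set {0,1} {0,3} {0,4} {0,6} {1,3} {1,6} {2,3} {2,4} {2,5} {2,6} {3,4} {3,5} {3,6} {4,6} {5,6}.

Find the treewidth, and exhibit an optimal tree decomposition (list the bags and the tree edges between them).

Each bag holds 4 vertices, so the decomposition has width 3, which upper-bounds the treewidth. On the other hand G contains the 4-clique {0, 1, 3, 6}. A clique must lie in a single bag of any decomposition, so no decomposition can have width below 3. Therefore the treewidth is 3.

Treewidth 3.
One such decomposition:
Bags: B1 = {0, 3, 4, 6}  B2 = {0, 1, 3, 6}  B3 = {2, 3, 4, 6}  B4 = {2, 3, 5, 6}
Tree: B1–B2, B1–B3, B3–B4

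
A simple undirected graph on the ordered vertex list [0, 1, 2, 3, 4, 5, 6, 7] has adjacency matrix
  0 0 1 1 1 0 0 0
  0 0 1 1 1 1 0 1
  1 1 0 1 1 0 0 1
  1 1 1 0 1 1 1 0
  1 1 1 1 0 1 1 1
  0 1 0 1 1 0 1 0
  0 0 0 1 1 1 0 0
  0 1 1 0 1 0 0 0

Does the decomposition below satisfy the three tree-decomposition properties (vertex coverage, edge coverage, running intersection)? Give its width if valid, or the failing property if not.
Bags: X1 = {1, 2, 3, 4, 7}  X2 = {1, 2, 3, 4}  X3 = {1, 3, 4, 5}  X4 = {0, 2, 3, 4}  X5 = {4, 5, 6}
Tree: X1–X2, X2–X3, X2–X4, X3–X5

No — edge (3,6) lies in no bag.

A tree decomposition must satisfy three properties: every vertex lies in some bag; for every edge, both endpoints lie together in some bag; and for every vertex, the bags containing it form a connected subtree. Here edge (3,6) lies in no bag, so the decomposition is invalid.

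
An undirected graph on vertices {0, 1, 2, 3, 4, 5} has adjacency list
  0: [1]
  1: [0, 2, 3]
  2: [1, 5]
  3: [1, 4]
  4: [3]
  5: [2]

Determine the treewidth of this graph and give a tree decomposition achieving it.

Treewidth 1.
Bags: B1 = {1, 2}  B2 = {0, 1}  B3 = {1, 3}  B4 = {3, 4}  B5 = {2, 5}
Tree: B1–B2, B1–B3, B3–B4, B1–B5

Each bag holds 2 vertices, so the decomposition has width 1, which upper-bounds the treewidth. Any graph with an edge has treewidth ≥ 1, and G has the edge 1–2. Hence tw(G) = 1 exactly.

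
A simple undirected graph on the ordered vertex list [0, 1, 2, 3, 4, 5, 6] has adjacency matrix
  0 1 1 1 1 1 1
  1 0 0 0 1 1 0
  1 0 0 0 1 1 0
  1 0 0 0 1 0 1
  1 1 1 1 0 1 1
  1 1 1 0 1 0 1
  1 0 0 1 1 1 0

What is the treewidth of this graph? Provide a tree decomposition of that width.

Each bag holds 4 vertices, so the decomposition has width 3, which upper-bounds the treewidth. On the other hand G contains the 4-clique {0, 3, 4, 6}. A clique must lie in a single bag of any decomposition, so no decomposition can have width below 3. The upper and lower bounds meet at 3, so that is the treewidth.

Treewidth 3.
One such decomposition:
Bags: B1 = {0, 2, 4, 5}  B2 = {0, 4, 5, 6}  B3 = {0, 3, 4, 6}  B4 = {0, 1, 4, 5}
Tree: B1–B2, B2–B3, B1–B4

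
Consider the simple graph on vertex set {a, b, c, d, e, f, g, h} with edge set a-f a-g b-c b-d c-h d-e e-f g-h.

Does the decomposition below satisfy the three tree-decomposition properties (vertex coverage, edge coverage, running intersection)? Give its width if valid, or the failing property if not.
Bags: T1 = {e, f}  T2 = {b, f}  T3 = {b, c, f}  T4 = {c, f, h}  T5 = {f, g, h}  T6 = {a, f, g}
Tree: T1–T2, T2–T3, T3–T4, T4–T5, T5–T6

A tree decomposition must satisfy three properties: every vertex lies in some bag; for every edge, both endpoints lie together in some bag; and for every vertex, the bags containing it form a connected subtree. Here vertex d appears in no bag, so the decomposition is invalid.

No — vertex d appears in no bag.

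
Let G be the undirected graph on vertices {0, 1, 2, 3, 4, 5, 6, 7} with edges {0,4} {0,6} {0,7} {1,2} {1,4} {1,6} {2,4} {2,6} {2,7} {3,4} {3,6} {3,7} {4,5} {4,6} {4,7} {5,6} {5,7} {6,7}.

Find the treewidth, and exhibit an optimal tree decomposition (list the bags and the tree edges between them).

Every bag has size at most 4, so the width is 4 − 1 = 3 and tw(G) ≤ 3. For the lower bound, the 4 vertices {1, 2, 4, 6} are pairwise adjacent, and any tree decomposition puts a clique entirely inside one bag — forcing width ≥ 3. Hence tw(G) = 3 exactly.

Treewidth 3.
One such decomposition:
Bags: B1 = {2, 4, 6, 7}  B2 = {3, 4, 6, 7}  B3 = {0, 4, 6, 7}  B4 = {1, 2, 4, 6}  B5 = {4, 5, 6, 7}
Tree: B1–B2, B1–B3, B1–B4, B2–B5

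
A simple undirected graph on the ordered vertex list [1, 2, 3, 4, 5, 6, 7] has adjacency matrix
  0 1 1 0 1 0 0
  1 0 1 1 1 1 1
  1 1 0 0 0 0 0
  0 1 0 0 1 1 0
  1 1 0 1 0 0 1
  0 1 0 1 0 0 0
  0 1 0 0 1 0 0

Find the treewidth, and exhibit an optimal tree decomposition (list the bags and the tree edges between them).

Each bag holds 3 vertices, so the decomposition has width 2, which upper-bounds the treewidth. Conversely, {1, 2, 3} is a clique of size 3, and the vertices of any clique must share a bag in every tree decomposition; so some bag has ≥ 3 vertices and tw(G) ≥ 2. Combining the bounds, tw(G) = 2.

Treewidth 2.
One such decomposition:
Bags: B1 = {1, 2, 5}  B2 = {2, 4, 5}  B3 = {2, 5, 7}  B4 = {1, 2, 3}  B5 = {2, 4, 6}
Tree: B1–B2, B2–B3, B1–B4, B2–B5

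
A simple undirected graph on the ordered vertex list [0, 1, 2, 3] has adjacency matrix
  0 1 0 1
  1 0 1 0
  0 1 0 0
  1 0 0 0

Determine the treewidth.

A width-1 tree decomposition is:
Bags: B1 = {1, 2}  B2 = {0, 1}  B3 = {0, 3}
Tree: B1–B2, B2–B3
The largest bag has 2 vertices, giving width 1; this decomposition certifies tw(G) ≤ 1. Since G has at least one edge (e.g. 2–1), it is not an edgeless graph, so tw(G) ≥ 1. Hence tw(G) = 1 exactly.

1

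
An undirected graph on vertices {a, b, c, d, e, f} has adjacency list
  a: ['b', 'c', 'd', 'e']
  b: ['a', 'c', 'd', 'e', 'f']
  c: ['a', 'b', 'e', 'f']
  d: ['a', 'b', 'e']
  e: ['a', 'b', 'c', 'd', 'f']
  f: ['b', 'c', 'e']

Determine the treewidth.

A width-3 tree decomposition is:
Bags: B1 = {b, c, e, f}  B2 = {a, b, c, e}  B3 = {a, b, d, e}
Tree: B1–B2, B2–B3
Every bag has size at most 4, so the width is 4 − 1 = 3 and tw(G) ≤ 3. On the other hand G contains the 4-clique {a, b, d, e}. A clique must lie in a single bag of any decomposition, so no decomposition can have width below 3. Combining the bounds, tw(G) = 3.

3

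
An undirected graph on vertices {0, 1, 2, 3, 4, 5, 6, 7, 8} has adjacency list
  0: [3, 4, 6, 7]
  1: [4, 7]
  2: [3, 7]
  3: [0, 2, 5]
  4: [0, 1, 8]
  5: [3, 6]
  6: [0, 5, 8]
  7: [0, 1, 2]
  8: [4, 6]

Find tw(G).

A width-3 tree decomposition is:
Bags: B1 = {1, 2, 3, 7}  B2 = {0, 1, 3, 7}  B3 = {0, 1, 3, 4}  B4 = {0, 3, 4, 5}  B5 = {0, 4, 5, 6}  B6 = {4, 5, 6, 8}
Tree: B1–B2, B2–B3, B3–B4, B4–B5, B5–B6
The largest bag has 4 vertices, giving width 3; this decomposition certifies tw(G) ≤ 3. For the lower bound: the 4 vertex sets {1,2,7}, {3}, {0}, {4,5,6,8} are disjoint, each induces a connected subgraph, and every pair is joined by at least one edge of G. Contracting each set to a single vertex therefore yields K_{4} as a minor, and since treewidth is minor-monotone, tw(G) ≥ tw(K_{4}) = 3. The upper and lower bounds meet at 3, so that is the treewidth.

3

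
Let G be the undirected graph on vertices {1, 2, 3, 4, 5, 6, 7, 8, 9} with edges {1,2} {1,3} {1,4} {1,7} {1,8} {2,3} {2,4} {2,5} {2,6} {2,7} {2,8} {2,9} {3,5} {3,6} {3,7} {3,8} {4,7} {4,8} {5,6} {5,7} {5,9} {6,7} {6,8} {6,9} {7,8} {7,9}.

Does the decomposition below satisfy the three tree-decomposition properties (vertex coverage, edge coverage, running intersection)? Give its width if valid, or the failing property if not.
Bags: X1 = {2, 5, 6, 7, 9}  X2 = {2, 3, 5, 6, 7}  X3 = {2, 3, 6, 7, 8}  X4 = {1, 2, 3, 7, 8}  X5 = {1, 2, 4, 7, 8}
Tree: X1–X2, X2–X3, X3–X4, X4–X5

Yes; width 4.

Vertex coverage: the bags together contain {1, 2, 3, 4, 5, 6, 7, 8, 9}, the full vertex set. Edge coverage: each edge of G has both endpoints in at least one bag. Running intersection: for every vertex, the bags containing it form a connected subtree. All three properties hold, so this is a valid tree decomposition of width max|bag| − 1 = 4, and hence tw(G) ≤ 4.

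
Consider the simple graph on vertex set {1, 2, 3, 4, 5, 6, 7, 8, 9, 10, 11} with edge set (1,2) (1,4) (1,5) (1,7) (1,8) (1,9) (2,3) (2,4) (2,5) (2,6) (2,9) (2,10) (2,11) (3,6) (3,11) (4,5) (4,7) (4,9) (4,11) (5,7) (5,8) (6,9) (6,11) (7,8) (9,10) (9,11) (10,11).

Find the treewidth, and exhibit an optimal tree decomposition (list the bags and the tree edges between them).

Every bag has size at most 4, so the width is 4 − 1 = 3 and tw(G) ≤ 3. Conversely, {1, 5, 7, 8} is a clique of size 4, and the vertices of any clique must share a bag in every tree decomposition; so some bag has ≥ 4 vertices and tw(G) ≥ 3. Therefore the treewidth is 3.

Treewidth 3.
Bags: B1 = {1, 2, 4, 9}  B2 = {2, 4, 9, 11}  B3 = {1, 2, 4, 5}  B4 = {1, 4, 5, 7}  B5 = {2, 6, 9, 11}  B6 = {2, 9, 10, 11}  B7 = {2, 3, 6, 11}  B8 = {1, 5, 7, 8}
Tree: B1–B2, B1–B3, B3–B4, B2–B5, B5–B6, B5–B7, B4–B8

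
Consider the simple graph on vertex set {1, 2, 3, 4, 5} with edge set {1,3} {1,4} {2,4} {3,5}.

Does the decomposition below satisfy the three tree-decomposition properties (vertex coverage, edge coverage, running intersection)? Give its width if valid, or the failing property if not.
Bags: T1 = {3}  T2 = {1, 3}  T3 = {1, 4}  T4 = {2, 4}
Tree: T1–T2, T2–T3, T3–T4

A tree decomposition must satisfy three properties: every vertex lies in some bag; for every edge, both endpoints lie together in some bag; and for every vertex, the bags containing it form a connected subtree. Here vertex 5 appears in no bag, so the decomposition is invalid.

No — vertex 5 appears in no bag.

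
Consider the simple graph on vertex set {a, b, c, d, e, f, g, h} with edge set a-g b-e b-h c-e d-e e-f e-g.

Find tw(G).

A width-1 tree decomposition is:
Bags: B1 = {e, f}  B2 = {d, e}  B3 = {e, g}  B4 = {b, e}  B5 = {a, g}  B6 = {c, e}  B7 = {b, h}
Tree: B1–B2, B2–B3, B1–B4, B3–B5, B1–B6, B4–B7
Each bag holds 2 vertices, so the decomposition has width 1, which upper-bounds the treewidth. G has an edge, so its treewidth is at least 1. Therefore the treewidth is 1.

1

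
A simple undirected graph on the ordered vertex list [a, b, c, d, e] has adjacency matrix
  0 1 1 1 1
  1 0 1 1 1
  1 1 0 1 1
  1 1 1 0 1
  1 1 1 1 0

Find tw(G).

A width-4 tree decomposition is:
Bags: B1 = {a, b, c, d, e}
Tree: (single bag)
A single bag containing all 5 vertices is trivially a valid decomposition of width 4. For the lower bound, the 5 vertices {a, b, c, d, e} are pairwise adjacent, and any tree decomposition puts a clique entirely inside one bag — forcing width ≥ 4. Therefore the treewidth is 4.

4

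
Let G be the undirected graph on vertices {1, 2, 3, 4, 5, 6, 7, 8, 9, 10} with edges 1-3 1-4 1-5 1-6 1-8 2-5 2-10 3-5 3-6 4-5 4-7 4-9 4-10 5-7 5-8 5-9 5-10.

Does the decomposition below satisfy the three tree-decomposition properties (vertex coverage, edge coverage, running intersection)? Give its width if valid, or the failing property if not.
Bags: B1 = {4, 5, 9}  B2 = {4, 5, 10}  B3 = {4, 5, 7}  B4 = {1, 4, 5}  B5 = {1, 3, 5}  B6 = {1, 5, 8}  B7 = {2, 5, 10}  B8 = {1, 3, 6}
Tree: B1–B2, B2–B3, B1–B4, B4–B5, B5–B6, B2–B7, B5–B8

Yes; width 2.

Checking the three conditions: (i) the bags cover all of {1, 2, 3, 4, 5, 6, 7, 8, 9, 10}; (ii) for each edge, some bag contains both endpoints; (iii) the bags containing any fixed vertex form a subtree. All hold, so the decomposition is valid with width 3 − 1 = 2.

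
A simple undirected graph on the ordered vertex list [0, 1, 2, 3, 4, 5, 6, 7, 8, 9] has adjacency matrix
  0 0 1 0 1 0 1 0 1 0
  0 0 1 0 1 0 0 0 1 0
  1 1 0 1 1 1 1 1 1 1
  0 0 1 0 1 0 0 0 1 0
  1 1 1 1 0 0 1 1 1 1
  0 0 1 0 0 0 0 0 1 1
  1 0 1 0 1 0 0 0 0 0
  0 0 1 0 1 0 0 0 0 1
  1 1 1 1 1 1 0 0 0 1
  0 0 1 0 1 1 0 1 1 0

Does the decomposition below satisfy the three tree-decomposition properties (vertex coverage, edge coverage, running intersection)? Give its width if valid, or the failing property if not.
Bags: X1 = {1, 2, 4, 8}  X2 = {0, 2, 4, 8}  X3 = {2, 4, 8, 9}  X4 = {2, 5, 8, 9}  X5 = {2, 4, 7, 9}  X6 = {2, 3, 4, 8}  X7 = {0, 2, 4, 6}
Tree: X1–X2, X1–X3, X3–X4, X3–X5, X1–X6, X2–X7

Yes; width 3.

Every vertex of G appears in some bag (union = {0, 1, 2, 3, 4, 5, 6, 7, 8, 9}); every edge is covered by a bag; and for each vertex v the set of bags containing v is connected in the bag tree. The decomposition is therefore valid. The largest bag has 4 vertices, so the width is 3.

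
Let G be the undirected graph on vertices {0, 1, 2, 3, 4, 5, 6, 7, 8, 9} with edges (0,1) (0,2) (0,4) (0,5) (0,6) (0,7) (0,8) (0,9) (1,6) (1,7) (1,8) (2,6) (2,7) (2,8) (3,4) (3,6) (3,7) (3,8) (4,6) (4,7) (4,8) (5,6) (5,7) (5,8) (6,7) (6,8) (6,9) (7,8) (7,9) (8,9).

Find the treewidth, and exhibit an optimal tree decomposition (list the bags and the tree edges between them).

Treewidth 4.
One optimal decomposition is:
Bags: B1 = {0, 6, 7, 8, 9}  B2 = {0, 4, 6, 7, 8}  B3 = {0, 5, 6, 7, 8}  B4 = {3, 4, 6, 7, 8}  B5 = {0, 1, 6, 7, 8}  B6 = {0, 2, 6, 7, 8}
Tree: B1–B2, B1–B3, B2–B4, B2–B5, B2–B6

The largest bag has 5 vertices, giving width 4; this decomposition certifies tw(G) ≤ 4. For the lower bound, the 5 vertices {0, 1, 6, 7, 8} are pairwise adjacent, and any tree decomposition puts a clique entirely inside one bag — forcing width ≥ 4. Combining the bounds, tw(G) = 4.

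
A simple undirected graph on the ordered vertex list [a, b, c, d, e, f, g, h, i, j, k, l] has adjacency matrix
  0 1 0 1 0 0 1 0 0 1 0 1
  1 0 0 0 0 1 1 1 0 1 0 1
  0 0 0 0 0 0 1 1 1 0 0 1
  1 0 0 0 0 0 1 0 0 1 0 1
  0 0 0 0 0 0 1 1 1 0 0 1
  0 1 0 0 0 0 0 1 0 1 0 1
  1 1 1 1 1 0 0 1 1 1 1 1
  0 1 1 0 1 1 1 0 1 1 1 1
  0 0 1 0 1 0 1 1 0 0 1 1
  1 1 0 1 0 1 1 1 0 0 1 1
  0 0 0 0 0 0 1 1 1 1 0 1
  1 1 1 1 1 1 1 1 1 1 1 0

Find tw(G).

A width-4 tree decomposition is:
Bags: B1 = {b, g, h, j, l}  B2 = {g, h, j, k, l}  B3 = {a, b, g, j, l}  B4 = {g, h, i, k, l}  B5 = {a, d, g, j, l}  B6 = {c, g, h, i, l}  B7 = {b, f, h, j, l}  B8 = {e, g, h, i, l}
Tree: B1–B2, B1–B3, B2–B4, B3–B5, B4–B6, B1–B7, B4–B8
Each bag holds 5 vertices, so the decomposition has width 4, which upper-bounds the treewidth. Conversely, {a, d, g, j, l} is a clique of size 5, and the vertices of any clique must share a bag in every tree decomposition; so some bag has ≥ 5 vertices and tw(G) ≥ 4. The upper and lower bounds meet at 4, so that is the treewidth.

4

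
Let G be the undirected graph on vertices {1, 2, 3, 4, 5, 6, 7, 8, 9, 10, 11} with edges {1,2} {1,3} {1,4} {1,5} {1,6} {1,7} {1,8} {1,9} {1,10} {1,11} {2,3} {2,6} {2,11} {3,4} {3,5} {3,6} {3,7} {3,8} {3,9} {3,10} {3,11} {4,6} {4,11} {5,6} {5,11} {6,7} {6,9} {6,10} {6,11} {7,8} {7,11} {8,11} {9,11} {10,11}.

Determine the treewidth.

A width-4 tree decomposition is:
Bags: B1 = {1, 3, 6, 7, 11}  B2 = {1, 2, 3, 6, 11}  B3 = {1, 3, 6, 10, 11}  B4 = {1, 3, 6, 9, 11}  B5 = {1, 3, 4, 6, 11}  B6 = {1, 3, 7, 8, 11}  B7 = {1, 3, 5, 6, 11}
Tree: B1–B2, B2–B3, B3–B4, B4–B5, B1–B6, B1–B7
Each bag holds 5 vertices, so the decomposition has width 4, which upper-bounds the treewidth. Conversely, {1, 3, 7, 8, 11} is a clique of size 5, and the vertices of any clique must share a bag in every tree decomposition; so some bag has ≥ 5 vertices and tw(G) ≥ 4. Hence tw(G) = 4 exactly.

4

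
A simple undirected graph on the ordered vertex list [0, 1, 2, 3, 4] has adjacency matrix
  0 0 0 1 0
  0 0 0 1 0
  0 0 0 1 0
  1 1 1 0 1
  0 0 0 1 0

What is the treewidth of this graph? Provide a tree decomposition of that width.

Treewidth 1.
One such decomposition:
Bags: B1 = {1, 3}  B2 = {2, 3}  B3 = {0, 3}  B4 = {3, 4}
Tree: B1–B2, B2–B3, B1–B4

Every bag has size at most 2, so the width is 2 − 1 = 1 and tw(G) ≤ 1. Since G has at least one edge (e.g. 1–3), it is not an edgeless graph, so tw(G) ≥ 1. Combining the bounds, tw(G) = 1.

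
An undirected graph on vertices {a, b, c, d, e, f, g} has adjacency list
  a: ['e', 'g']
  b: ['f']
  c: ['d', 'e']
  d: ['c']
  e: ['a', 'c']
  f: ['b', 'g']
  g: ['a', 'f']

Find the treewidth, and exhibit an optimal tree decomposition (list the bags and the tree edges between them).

Treewidth 1.
One such decomposition:
Bags: B1 = {c, d}  B2 = {c, e}  B3 = {a, e}  B4 = {a, g}  B5 = {f, g}  B6 = {b, f}
Tree: B1–B2, B2–B3, B3–B4, B4–B5, B5–B6

Each bag holds 2 vertices, so the decomposition has width 1, which upper-bounds the treewidth. G has an edge, so its treewidth is at least 1. Hence tw(G) = 1 exactly.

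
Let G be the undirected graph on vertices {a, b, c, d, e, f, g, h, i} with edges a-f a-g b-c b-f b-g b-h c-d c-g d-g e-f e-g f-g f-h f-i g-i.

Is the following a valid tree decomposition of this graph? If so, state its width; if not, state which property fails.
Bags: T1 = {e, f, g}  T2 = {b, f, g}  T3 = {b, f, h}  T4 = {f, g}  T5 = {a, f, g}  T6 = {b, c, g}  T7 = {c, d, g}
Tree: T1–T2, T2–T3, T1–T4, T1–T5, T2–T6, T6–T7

A tree decomposition must satisfy three properties: every vertex lies in some bag; for every edge, both endpoints lie together in some bag; and for every vertex, the bags containing it form a connected subtree. Here vertex i appears in no bag, so the decomposition is invalid.

No — vertex i appears in no bag.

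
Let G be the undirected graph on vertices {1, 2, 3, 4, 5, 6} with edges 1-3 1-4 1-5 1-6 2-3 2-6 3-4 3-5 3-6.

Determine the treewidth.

2

A width-2 tree decomposition is:
Bags: B1 = {1, 3, 6}  B2 = {1, 3, 5}  B3 = {1, 3, 4}  B4 = {2, 3, 6}
Tree: B1–B2, B2–B3, B1–B4
Each bag holds 3 vertices, so the decomposition has width 2, which upper-bounds the treewidth. On the other hand G contains the 3-clique {1, 3, 4}. A clique must lie in a single bag of any decomposition, so no decomposition can have width below 2. Therefore the treewidth is 2.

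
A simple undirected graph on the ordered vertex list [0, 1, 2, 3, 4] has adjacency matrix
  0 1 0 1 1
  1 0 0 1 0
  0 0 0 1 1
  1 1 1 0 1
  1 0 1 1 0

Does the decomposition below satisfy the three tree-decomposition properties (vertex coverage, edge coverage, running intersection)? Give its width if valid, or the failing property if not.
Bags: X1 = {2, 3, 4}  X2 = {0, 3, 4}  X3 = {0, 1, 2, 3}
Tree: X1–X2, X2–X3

No — bags containing vertex 2 are not connected in the tree.

A tree decomposition must satisfy three properties: every vertex lies in some bag; for every edge, both endpoints lie together in some bag; and for every vertex, the bags containing it form a connected subtree. Here bags containing vertex 2 are not connected in the tree, so the decomposition is invalid.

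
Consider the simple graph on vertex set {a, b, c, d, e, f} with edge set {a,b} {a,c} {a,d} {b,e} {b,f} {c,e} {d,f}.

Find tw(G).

A width-2 tree decomposition is:
Bags: B1 = {b, d, f}  B2 = {a, b, d}  B3 = {a, b, e}  B4 = {a, c, e}
Tree: B1–B2, B2–B3, B3–B4
Each bag holds 3 vertices, so the decomposition has width 2, which upper-bounds the treewidth. The edges f–d–a–b–f form a cycle, so G is not a tree and its treewidth is at least 2. Hence tw(G) = 2 exactly.

2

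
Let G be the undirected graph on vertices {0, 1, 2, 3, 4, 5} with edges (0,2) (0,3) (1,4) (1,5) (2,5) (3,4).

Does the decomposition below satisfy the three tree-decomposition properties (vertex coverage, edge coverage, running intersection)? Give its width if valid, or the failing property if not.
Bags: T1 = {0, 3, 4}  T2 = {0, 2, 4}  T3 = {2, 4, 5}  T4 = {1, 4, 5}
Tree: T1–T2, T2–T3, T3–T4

Yes; width 2.

Every vertex of G appears in some bag (union = {0, 1, 2, 3, 4, 5}); every edge is covered by a bag; and for each vertex v the set of bags containing v is connected in the bag tree. The decomposition is therefore valid. The largest bag has 3 vertices, so the width is 2.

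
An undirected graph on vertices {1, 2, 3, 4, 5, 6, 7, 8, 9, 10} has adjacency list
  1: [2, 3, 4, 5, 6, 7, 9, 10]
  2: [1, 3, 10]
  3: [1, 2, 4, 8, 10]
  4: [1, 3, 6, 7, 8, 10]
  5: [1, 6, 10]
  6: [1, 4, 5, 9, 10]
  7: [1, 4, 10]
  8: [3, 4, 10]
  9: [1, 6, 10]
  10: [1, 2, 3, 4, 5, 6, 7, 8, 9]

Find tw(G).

3

A width-3 tree decomposition is:
Bags: B1 = {1, 3, 4, 10}  B2 = {1, 4, 6, 10}  B3 = {1, 6, 9, 10}  B4 = {1, 5, 6, 10}  B5 = {1, 2, 3, 10}  B6 = {1, 4, 7, 10}  B7 = {3, 4, 8, 10}
Tree: B1–B2, B2–B3, B2–B4, B1–B5, B2–B6, B1–B7
Every bag has size at most 4, so the width is 4 − 1 = 3 and tw(G) ≤ 3. Conversely, {3, 4, 8, 10} is a clique of size 4, and the vertices of any clique must share a bag in every tree decomposition; so some bag has ≥ 4 vertices and tw(G) ≥ 3. The upper and lower bounds meet at 3, so that is the treewidth.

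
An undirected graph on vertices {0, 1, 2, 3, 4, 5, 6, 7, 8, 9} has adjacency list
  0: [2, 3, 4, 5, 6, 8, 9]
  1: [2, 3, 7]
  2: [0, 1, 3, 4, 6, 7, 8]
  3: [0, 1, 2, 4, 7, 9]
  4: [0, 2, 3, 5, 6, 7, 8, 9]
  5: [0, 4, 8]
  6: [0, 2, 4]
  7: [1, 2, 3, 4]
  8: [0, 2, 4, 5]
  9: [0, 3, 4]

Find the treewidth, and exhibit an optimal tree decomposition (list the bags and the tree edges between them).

Treewidth 3.
One optimal decomposition is:
Bags: B1 = {0, 2, 4, 8}  B2 = {0, 2, 3, 4}  B3 = {0, 3, 4, 9}  B4 = {2, 3, 4, 7}  B5 = {0, 2, 4, 6}  B6 = {1, 2, 3, 7}  B7 = {0, 4, 5, 8}
Tree: B1–B2, B2–B3, B2–B4, B1–B5, B4–B6, B1–B7

The largest bag has 4 vertices, giving width 3; this decomposition certifies tw(G) ≤ 3. On the other hand G contains the 4-clique {1, 2, 3, 7}. A clique must lie in a single bag of any decomposition, so no decomposition can have width below 3. Therefore the treewidth is 3.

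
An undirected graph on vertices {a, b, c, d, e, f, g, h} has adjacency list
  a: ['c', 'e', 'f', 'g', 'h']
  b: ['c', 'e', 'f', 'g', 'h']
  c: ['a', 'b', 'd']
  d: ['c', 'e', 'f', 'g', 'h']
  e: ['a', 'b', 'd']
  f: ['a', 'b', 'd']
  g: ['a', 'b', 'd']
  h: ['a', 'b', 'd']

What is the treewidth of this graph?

3

A width-3 tree decomposition is:
Bags: B1 = {a, b, d, h}  B2 = {a, b, d, e}  B3 = {a, b, d, g}  B4 = {a, b, c, d}  B5 = {a, b, d, f}
Tree: B1–B2, B2–B3, B3–B4, B4–B5
Every bag has size at most 4, so the width is 4 − 1 = 3 and tw(G) ≤ 3. For the lower bound: the 4 vertex sets {d,h}, {a,e}, {b}, {g} are disjoint, each induces a connected subgraph, and every pair is joined by at least one edge of G. Contracting each set to a single vertex therefore yields K_{4} as a minor, and since treewidth is minor-monotone, tw(G) ≥ tw(K_{4}) = 3. The upper and lower bounds meet at 3, so that is the treewidth.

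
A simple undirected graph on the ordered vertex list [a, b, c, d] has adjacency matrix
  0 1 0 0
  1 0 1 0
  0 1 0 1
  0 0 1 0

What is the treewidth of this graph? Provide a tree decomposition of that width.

Treewidth 1.
One optimal decomposition is:
Bags: B1 = {a, b}  B2 = {b, c}  B3 = {c, d}
Tree: B1–B2, B2–B3

Each bag holds 2 vertices, so the decomposition has width 1, which upper-bounds the treewidth. Since G has at least one edge (e.g. a–b), it is not an edgeless graph, so tw(G) ≥ 1. Therefore the treewidth is 1.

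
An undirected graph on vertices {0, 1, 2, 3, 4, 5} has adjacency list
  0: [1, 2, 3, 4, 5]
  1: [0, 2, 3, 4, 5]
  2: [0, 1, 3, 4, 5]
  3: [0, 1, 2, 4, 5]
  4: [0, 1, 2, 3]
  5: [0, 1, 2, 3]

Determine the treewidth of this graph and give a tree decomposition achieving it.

The largest bag has 5 vertices, giving width 4; this decomposition certifies tw(G) ≤ 4. On the other hand G contains the 5-clique {0, 1, 2, 3, 4}. A clique must lie in a single bag of any decomposition, so no decomposition can have width below 4. The upper and lower bounds meet at 4, so that is the treewidth.

Treewidth 4.
Bags: B1 = {0, 1, 2, 3, 5}  B2 = {0, 1, 2, 3, 4}
Tree: B1–B2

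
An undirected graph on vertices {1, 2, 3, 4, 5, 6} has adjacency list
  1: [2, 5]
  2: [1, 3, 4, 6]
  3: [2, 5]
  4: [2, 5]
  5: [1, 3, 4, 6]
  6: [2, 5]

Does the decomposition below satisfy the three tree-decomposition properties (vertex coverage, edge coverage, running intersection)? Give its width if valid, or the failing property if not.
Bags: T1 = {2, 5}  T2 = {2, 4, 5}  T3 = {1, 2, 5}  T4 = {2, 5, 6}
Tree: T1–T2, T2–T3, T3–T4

No — vertex 3 appears in no bag.

A tree decomposition must satisfy three properties: every vertex lies in some bag; for every edge, both endpoints lie together in some bag; and for every vertex, the bags containing it form a connected subtree. Here vertex 3 appears in no bag, so the decomposition is invalid.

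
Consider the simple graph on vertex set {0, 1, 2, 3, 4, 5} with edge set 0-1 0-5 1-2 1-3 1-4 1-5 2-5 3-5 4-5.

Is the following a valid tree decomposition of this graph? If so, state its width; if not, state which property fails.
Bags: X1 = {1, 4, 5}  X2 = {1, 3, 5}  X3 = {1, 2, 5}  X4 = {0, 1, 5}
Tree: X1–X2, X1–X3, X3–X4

Yes; width 2.

Checking the three conditions: (i) the bags cover all of {0, 1, 2, 3, 4, 5}; (ii) for each edge, some bag contains both endpoints; (iii) the bags containing any fixed vertex form a subtree. All hold, so the decomposition is valid with width 3 − 1 = 2.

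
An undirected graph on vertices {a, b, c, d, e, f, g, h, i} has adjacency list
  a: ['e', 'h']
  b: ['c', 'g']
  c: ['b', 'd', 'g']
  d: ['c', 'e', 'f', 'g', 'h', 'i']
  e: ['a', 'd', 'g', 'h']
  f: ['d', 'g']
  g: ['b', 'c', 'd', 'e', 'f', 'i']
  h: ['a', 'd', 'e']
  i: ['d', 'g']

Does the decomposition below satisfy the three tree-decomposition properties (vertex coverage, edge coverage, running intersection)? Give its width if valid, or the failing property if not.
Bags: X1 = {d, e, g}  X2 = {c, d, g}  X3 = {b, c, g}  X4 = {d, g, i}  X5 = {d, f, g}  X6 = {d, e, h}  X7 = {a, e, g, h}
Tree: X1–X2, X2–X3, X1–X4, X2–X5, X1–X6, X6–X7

A tree decomposition must satisfy three properties: every vertex lies in some bag; for every edge, both endpoints lie together in some bag; and for every vertex, the bags containing it form a connected subtree. Here bags containing vertex g are not connected in the tree, so the decomposition is invalid.

No — bags containing vertex g are not connected in the tree.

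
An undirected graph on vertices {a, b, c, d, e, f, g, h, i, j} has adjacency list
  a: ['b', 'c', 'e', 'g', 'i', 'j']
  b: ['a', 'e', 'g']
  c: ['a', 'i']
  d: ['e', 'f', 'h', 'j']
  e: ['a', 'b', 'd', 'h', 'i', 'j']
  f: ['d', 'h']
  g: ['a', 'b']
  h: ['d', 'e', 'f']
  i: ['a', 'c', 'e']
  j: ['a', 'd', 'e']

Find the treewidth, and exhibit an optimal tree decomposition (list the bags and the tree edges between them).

Every bag has size at most 3, so the width is 3 − 1 = 2 and tw(G) ≤ 2. On the other hand G contains the 3-clique {d, e, j}. A clique must lie in a single bag of any decomposition, so no decomposition can have width below 2. Therefore the treewidth is 2.

Treewidth 2.
One such decomposition:
Bags: B1 = {d, e, j}  B2 = {d, e, h}  B3 = {d, f, h}  B4 = {a, e, j}  B5 = {a, e, i}  B6 = {a, b, e}  B7 = {a, b, g}  B8 = {a, c, i}
Tree: B1–B2, B2–B3, B1–B4, B4–B5, B4–B6, B6–B7, B5–B8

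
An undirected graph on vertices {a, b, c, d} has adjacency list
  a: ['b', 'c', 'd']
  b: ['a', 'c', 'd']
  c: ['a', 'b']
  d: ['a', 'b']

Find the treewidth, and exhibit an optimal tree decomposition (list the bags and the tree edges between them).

Every bag has size at most 3, so the width is 3 − 1 = 2 and tw(G) ≤ 2. Conversely, {a, b, d} is a clique of size 3, and the vertices of any clique must share a bag in every tree decomposition; so some bag has ≥ 3 vertices and tw(G) ≥ 2. Combining the bounds, tw(G) = 2.

Treewidth 2.
Bags: B1 = {a, b, c}  B2 = {a, b, d}
Tree: B1–B2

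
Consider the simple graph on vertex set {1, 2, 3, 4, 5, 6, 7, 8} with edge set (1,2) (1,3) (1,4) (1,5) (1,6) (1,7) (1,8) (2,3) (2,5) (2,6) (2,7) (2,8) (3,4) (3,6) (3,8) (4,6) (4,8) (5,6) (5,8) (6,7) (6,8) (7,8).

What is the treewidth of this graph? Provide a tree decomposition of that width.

Each bag holds 5 vertices, so the decomposition has width 4, which upper-bounds the treewidth. For the lower bound, the 5 vertices {1, 2, 3, 6, 8} are pairwise adjacent, and any tree decomposition puts a clique entirely inside one bag — forcing width ≥ 4. The upper and lower bounds meet at 4, so that is the treewidth.

Treewidth 4.
One optimal decomposition is:
Bags: B1 = {1, 2, 3, 6, 8}  B2 = {1, 3, 4, 6, 8}  B3 = {1, 2, 5, 6, 8}  B4 = {1, 2, 6, 7, 8}
Tree: B1–B2, B1–B3, B3–B4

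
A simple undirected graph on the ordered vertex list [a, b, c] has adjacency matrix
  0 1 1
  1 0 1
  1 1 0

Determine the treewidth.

A width-2 tree decomposition is:
Bags: B1 = {a, b, c}
Tree: (single bag)
With just one bag of size 3, the width is 3 − 1 = 2, so tw(G) ≤ 2. For the lower bound, the 3 vertices {a, b, c} are pairwise adjacent, and any tree decomposition puts a clique entirely inside one bag — forcing width ≥ 2. Hence tw(G) = 2 exactly.

2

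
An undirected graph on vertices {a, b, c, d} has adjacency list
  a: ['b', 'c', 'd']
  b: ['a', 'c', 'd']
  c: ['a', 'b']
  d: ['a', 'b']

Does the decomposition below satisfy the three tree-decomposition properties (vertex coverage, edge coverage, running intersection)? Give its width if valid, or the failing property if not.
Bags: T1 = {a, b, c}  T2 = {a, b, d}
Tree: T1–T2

Checking the three conditions: (i) the bags cover all of {a, b, c, d}; (ii) for each edge, some bag contains both endpoints; (iii) the bags containing any fixed vertex form a subtree. All hold, so the decomposition is valid with width 3 − 1 = 2.

Yes; width 2.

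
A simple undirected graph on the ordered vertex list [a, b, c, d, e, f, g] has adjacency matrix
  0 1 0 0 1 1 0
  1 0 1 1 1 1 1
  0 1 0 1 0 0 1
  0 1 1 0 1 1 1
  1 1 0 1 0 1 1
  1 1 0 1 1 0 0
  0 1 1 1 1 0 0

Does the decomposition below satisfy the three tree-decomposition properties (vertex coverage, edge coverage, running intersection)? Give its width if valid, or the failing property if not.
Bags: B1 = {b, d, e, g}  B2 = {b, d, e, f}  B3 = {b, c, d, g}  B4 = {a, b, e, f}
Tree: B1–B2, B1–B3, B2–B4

Yes; width 3.

Every vertex of G appears in some bag (union = {a, b, c, d, e, f, g}); every edge is covered by a bag; and for each vertex v the set of bags containing v is connected in the bag tree. The decomposition is therefore valid. The largest bag has 4 vertices, so the width is 3.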